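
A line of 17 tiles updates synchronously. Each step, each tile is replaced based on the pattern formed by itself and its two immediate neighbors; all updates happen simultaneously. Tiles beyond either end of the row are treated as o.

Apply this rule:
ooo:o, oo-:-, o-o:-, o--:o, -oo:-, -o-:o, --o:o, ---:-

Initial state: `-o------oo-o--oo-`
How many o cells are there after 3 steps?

9

-oo----o---ooo---
---o--ooo-o-o-o-o
o-oooo-o--o-o-o--
count of o: 9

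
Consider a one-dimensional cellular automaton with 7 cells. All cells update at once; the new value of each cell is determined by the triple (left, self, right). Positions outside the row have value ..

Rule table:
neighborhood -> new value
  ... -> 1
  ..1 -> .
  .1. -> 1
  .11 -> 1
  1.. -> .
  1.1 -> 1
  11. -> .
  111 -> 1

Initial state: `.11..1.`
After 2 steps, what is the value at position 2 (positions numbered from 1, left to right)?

1

.1...1.
.1.1.1.
position 2 holds 1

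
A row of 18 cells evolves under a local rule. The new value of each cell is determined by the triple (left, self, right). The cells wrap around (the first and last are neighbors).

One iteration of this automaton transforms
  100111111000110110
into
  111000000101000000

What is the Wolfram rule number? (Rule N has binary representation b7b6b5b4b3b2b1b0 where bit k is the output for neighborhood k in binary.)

22

position 4: 111 → 0  (bit 7 = 0)
position 8: 110 → 0  (bit 6 = 0)
position 14: 101 → 0  (bit 5 = 0)
position 1: 100 → 1  (bit 4 = 1)
position 3: 011 → 0  (bit 3 = 0)
position 0: 010 → 1  (bit 2 = 1)
position 2: 001 → 1  (bit 1 = 1)
position 10: 000 → 0  (bit 0 = 0)
bits b7..b0 = 00010110 = 22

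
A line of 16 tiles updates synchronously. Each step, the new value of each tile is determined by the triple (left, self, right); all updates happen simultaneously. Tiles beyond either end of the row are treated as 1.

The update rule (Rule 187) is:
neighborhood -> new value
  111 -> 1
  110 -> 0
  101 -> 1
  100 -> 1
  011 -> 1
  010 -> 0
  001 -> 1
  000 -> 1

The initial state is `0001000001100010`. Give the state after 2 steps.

step 1: 1110111111011101
step 2: 1101111110111011

1101111110111011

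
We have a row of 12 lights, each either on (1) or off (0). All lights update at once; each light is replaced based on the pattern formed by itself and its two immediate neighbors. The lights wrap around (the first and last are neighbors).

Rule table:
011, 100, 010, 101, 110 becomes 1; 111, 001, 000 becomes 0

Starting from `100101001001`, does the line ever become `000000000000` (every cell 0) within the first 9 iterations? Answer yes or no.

no

110111101101
011100111111
110110100001
011111110001
110000011001
011000011101
111100010111
000110011100
000111010110
iteration 9 is 000111010110, still not uniform 0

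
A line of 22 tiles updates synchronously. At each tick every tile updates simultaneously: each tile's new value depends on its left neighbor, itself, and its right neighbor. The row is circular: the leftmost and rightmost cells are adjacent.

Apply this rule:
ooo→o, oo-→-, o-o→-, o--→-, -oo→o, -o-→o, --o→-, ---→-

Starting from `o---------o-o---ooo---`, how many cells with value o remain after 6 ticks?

o---------o-o---oo----
o---------o-o---o-----
o---------o-o---o-----  (fixed point — unchanged through tick 6)
count of o: 4

4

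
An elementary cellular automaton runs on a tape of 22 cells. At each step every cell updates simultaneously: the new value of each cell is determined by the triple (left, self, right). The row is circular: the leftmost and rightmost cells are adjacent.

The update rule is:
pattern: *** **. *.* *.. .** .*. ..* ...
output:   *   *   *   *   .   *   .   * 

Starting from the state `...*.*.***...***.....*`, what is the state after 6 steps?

**.****.****..******.*
***.****.****..******.
.***.****.****..******
*.***.****.****..*****
**.***.****.****..****
***.***.****.****..***

***.***.****.****..***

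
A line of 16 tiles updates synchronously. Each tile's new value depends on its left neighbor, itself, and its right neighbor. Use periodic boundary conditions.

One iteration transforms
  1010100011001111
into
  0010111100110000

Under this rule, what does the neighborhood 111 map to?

0

At position 13 the neighborhood is 111; the next row has 0 there.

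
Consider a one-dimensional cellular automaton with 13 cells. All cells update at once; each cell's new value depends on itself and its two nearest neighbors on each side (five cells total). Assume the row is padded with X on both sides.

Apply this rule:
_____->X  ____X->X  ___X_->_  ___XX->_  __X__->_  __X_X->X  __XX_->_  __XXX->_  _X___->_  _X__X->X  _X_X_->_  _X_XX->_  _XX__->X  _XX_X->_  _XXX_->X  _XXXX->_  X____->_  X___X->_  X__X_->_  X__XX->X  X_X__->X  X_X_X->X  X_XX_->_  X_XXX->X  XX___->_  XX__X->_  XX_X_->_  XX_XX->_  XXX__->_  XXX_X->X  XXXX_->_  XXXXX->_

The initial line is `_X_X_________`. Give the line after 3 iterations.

_X_XX___XX_X_

iteration 1: _X_X__XXXXXX_
iteration 2: _X_XXX_____X_
iteration 3: _X_XX___XX_X_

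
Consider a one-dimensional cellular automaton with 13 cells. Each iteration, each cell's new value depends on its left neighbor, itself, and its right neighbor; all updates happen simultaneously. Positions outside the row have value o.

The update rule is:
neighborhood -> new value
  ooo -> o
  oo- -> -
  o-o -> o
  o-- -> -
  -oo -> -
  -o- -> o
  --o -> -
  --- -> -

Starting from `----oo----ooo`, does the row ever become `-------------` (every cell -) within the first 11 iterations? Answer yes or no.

yes

-----------oo
------------o
-------------
all cells are - at iteration 3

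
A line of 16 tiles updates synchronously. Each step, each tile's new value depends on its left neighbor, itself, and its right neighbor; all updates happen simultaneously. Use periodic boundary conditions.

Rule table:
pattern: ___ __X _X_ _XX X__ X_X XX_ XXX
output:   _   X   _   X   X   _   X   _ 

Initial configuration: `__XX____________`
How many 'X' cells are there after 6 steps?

step 1: _XXXX___________
step 2: XX__XX__________
step 3: XXXXXXX________X
step 4: ______XX______XX
step 5: X____XXXX____XXX
step 6: XX__XX__XX__XX__
count of X: 8

8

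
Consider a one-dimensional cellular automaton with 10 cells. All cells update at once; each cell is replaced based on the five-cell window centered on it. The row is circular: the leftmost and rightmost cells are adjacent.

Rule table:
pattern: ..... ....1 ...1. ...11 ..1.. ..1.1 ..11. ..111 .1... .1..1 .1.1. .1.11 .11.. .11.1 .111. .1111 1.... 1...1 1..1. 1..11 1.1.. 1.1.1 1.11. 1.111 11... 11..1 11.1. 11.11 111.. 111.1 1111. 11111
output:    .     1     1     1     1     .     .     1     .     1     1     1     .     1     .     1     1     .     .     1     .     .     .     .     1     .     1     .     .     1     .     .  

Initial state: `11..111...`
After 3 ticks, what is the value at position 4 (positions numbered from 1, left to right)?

.

tick 1: ...11..1.1
tick 2: ..1.....1.
tick 3: .11.1.111.
position 4 holds .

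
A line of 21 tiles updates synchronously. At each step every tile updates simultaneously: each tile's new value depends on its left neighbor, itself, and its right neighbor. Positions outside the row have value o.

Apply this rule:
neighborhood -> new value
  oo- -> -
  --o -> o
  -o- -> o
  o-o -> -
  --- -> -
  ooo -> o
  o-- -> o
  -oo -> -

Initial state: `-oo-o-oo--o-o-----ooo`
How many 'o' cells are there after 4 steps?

step 1: ----o---ooo-oo---o-oo
step 2: o--ooo-o-o----o-oo--o
step 3: -oo-o--o-oo--oo---oo-
step 4: ----oooo---oo--o-o---
count of o: 8

8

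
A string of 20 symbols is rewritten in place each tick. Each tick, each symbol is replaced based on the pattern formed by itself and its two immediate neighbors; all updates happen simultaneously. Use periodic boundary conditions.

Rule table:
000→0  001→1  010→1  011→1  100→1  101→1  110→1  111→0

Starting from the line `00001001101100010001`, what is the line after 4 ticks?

tick 1: 10011111111110111011
tick 2: 11110000000011101110
tick 3: 10011000000110111011
tick 4: 11111100001111101110

11111100001111101110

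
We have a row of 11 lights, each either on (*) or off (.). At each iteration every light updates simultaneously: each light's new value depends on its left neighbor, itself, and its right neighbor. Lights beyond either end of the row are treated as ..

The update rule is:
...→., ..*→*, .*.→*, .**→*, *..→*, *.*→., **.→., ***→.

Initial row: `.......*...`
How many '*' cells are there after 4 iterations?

......***..
.....**..*.
....**.****
...**..*...
count of *: 3

3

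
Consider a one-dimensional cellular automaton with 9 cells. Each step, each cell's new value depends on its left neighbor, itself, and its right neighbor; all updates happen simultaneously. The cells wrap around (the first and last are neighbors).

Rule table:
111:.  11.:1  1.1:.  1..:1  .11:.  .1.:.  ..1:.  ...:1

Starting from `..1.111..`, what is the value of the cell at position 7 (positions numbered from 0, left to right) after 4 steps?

1

1.....111
11111....
....1111.
111....11
position 7 holds 1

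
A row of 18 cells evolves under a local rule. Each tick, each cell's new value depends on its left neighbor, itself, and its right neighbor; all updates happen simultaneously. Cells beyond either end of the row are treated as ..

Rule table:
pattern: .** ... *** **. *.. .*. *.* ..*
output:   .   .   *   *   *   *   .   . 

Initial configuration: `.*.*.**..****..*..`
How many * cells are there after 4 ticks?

10

tick 1: .*.*..**..****.**.
tick 2: .*.**..**..***..**
tick 3: .*..**..**..***..*
tick 4: .**..**..**..***.*
count of *: 10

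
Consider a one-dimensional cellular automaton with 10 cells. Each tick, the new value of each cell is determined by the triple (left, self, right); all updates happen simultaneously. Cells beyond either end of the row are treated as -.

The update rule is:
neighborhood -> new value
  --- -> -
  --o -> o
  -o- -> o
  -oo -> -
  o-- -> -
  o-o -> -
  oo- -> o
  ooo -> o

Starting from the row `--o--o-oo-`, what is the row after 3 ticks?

-oo-oo--o-
o-o--o-oo-
o-o-oo--o-

o-o-oo--o-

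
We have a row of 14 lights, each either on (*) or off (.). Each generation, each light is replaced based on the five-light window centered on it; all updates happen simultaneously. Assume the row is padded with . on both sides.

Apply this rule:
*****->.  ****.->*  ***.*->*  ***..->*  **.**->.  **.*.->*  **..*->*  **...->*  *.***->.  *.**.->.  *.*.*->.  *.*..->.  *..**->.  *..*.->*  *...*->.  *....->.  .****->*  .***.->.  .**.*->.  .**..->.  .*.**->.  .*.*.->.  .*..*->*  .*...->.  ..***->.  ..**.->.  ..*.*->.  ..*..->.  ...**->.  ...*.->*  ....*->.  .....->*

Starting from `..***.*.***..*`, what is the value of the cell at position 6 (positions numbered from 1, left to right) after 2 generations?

....**....***.
**....*.....**
position 6 holds .

.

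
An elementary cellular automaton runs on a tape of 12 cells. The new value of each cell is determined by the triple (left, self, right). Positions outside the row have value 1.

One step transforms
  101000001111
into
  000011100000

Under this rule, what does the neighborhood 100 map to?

At position 3 the neighborhood is 100; the next row has 0 there.

0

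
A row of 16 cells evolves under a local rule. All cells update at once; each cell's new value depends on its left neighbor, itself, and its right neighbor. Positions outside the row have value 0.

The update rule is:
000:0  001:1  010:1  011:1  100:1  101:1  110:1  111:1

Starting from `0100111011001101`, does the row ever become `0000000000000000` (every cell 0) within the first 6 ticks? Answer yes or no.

no

1111111111111111
1111111111111111  (fixed point — unchanged through tick 6)
tick 6 is 1111111111111111, still not uniform 0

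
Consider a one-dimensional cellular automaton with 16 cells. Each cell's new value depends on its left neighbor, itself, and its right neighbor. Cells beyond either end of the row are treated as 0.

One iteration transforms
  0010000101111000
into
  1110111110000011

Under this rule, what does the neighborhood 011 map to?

0

At position 9 the neighborhood is 011; the next row has 0 there.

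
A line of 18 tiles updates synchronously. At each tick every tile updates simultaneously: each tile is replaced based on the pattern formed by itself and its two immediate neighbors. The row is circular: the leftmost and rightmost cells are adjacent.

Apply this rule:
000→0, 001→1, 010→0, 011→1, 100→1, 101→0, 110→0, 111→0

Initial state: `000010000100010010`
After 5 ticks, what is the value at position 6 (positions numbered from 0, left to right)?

1

000101001010101101
101000110000001000
000101101000010101
101001000100100000
000110101011010001
position 6 holds 1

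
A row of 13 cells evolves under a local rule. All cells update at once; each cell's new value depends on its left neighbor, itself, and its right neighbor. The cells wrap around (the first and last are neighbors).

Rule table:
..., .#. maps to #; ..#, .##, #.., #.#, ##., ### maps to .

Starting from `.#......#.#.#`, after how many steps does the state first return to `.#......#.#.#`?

2

step 1: .#.####.#.#.#
step 2: .#......#.#.#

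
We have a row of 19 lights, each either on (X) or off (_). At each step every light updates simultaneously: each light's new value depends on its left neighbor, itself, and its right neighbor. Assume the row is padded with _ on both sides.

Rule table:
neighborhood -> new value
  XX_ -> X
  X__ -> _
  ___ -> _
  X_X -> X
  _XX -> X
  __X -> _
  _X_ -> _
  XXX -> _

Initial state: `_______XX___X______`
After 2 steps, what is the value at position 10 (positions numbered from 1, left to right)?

_______XX__________
_______XX__________
position 10 holds _

_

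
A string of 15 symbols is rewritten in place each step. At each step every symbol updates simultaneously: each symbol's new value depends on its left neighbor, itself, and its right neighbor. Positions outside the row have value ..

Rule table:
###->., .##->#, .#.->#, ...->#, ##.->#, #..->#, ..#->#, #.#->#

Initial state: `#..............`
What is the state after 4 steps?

#.............#

###############
#.............#
###############  (repeats step 1; period 2)
step 4: #.............#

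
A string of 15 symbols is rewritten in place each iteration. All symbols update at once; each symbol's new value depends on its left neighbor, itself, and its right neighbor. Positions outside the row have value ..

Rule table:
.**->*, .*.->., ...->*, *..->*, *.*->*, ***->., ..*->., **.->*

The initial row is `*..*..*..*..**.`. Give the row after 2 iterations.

..*..*..*..**.*

.*..*..*..*.***
..*..*..*..**.*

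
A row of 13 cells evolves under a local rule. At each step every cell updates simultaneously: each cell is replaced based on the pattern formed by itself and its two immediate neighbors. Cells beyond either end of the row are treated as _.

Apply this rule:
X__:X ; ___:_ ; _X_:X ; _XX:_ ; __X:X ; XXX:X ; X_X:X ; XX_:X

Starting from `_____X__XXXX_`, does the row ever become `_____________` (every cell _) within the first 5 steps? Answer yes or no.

no

____XXXX_XXXX
___X_XXXX_XXX
__XXX_XXXX_XX
_X_XXX_XXXX_X
XXX_XXX_XXXXX
step 5 is XXX_XXX_XXXXX, still not uniform _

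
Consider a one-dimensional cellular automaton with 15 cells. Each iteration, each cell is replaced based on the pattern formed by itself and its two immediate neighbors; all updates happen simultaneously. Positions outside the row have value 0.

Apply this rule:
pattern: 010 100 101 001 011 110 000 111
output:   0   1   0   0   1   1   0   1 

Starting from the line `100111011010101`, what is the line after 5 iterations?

000111011111100

010111011000000
000111011100000
000111011110000
000111011111000
000111011111100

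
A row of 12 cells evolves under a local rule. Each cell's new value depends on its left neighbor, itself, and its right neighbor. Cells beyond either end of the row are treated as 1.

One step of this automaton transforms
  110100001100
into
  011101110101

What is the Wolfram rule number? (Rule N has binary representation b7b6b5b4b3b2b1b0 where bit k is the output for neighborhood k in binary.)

position 0: 111 → 0  (bit 7 = 0)
position 1: 110 → 1  (bit 6 = 1)
position 2: 101 → 1  (bit 5 = 1)
position 4: 100 → 0  (bit 4 = 0)
position 8: 011 → 0  (bit 3 = 0)
position 3: 010 → 1  (bit 2 = 1)
position 7: 001 → 1  (bit 1 = 1)
position 5: 000 → 1  (bit 0 = 1)
bits b7..b0 = 01100111 = 103

103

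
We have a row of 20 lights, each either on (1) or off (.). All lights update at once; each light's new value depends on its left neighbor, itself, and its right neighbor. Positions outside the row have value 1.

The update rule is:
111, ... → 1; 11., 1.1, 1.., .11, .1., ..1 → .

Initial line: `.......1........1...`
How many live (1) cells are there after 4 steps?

.11111...111111...1.
..111..1..1111..1...
...1.......11.....1.
.1...11111....111...
count of 1: 9

9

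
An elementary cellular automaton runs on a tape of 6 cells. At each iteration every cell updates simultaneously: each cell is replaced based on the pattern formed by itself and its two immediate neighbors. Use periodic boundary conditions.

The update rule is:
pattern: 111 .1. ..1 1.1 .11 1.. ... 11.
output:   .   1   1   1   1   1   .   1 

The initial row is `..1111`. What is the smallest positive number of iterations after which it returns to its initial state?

2

111..1
..1111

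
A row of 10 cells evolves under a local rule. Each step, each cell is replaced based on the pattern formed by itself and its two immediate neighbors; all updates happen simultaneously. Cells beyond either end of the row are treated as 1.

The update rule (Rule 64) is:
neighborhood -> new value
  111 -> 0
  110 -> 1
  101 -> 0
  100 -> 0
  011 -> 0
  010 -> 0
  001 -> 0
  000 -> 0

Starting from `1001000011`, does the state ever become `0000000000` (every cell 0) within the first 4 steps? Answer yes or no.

1000000000
1000000000  (fixed point — unchanged through step 4)
step 4 is 1000000000, still not uniform 0

no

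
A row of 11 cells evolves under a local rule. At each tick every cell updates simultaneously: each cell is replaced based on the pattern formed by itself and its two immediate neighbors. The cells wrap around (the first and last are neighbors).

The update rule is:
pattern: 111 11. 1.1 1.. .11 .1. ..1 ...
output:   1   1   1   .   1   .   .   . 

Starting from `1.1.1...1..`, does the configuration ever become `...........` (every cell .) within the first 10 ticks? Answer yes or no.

.1.1.......
..1........
...........
all cells are . at tick 3

yes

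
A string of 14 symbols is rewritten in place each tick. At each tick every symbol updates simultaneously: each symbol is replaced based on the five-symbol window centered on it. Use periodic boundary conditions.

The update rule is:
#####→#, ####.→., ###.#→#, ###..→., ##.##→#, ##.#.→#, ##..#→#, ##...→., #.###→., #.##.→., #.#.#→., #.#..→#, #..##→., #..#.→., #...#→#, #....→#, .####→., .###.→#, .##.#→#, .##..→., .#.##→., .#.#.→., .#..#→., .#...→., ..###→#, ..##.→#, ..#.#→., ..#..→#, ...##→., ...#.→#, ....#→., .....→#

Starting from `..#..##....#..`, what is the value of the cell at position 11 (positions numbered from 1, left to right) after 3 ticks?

.

tick 1: .##..#..#.##.#
tick 2: ...#.#.....##.
tick 3: #.#..#.##..#..
position 11 holds .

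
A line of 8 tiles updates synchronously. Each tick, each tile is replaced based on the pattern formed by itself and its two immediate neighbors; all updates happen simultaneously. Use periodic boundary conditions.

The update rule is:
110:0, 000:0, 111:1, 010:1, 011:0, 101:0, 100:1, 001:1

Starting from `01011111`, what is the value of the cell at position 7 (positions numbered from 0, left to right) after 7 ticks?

tick 1: 01001110
tick 2: 11110101
tick 3: 11100100
tick 4: 01011111  (repeats tick 0; period 4)
tick 7: 11100100
position 7 holds 0

0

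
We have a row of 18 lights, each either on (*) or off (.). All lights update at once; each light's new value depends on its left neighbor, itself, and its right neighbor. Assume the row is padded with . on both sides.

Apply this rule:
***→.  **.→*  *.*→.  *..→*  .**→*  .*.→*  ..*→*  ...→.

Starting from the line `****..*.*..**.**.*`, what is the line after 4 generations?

generation 1: *..****.*****.**.*
generation 2: ****..*.*...*.**.*
generation 3: *..****.**.**.**.*
generation 4: ****..*.**.**.**.*

****..*.**.**.**.*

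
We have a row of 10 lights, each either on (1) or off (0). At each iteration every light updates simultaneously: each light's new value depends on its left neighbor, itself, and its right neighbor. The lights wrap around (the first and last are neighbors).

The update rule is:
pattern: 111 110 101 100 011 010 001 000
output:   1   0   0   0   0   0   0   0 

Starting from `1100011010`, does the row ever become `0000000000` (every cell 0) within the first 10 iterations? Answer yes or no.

0000000000
all cells are 0 at iteration 1

yes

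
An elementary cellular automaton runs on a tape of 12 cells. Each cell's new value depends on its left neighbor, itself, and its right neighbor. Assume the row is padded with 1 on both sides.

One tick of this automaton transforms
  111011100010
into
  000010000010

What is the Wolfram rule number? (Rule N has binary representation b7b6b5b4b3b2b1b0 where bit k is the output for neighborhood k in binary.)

position 0: 111 → 0  (bit 7 = 0)
position 2: 110 → 0  (bit 6 = 0)
position 3: 101 → 0  (bit 5 = 0)
position 7: 100 → 0  (bit 4 = 0)
position 4: 011 → 1  (bit 3 = 1)
position 10: 010 → 1  (bit 2 = 1)
position 9: 001 → 0  (bit 1 = 0)
position 8: 000 → 0  (bit 0 = 0)
bits b7..b0 = 00001100 = 12

12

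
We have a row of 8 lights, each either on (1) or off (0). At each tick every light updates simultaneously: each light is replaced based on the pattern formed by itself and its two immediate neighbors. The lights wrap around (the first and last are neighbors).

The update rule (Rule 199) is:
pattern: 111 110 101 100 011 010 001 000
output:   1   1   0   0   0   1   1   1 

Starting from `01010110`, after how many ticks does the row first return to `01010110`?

tick 1: 11010010
tick 2: 01010110

2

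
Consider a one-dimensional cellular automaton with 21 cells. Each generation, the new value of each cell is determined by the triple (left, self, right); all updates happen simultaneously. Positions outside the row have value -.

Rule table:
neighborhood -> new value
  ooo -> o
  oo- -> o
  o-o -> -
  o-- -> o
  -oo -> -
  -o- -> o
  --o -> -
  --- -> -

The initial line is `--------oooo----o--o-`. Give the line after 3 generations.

generation 1: ---------oooo---oo-oo
generation 2: ----------oooo---o--o
generation 3: -----------oooo--oo-o

-----------oooo--oo-o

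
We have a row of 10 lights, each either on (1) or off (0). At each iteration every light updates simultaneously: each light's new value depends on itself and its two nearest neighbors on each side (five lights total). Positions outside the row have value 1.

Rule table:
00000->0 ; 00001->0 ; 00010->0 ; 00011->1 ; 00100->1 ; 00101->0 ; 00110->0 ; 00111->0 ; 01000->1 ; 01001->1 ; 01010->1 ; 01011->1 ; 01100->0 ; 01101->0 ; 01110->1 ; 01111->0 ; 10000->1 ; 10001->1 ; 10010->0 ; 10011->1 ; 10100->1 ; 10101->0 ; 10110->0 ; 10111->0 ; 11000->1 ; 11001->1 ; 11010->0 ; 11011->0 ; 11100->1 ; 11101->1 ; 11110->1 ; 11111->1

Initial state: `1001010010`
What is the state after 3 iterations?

1111000110

1100111001
1111011110
1111000110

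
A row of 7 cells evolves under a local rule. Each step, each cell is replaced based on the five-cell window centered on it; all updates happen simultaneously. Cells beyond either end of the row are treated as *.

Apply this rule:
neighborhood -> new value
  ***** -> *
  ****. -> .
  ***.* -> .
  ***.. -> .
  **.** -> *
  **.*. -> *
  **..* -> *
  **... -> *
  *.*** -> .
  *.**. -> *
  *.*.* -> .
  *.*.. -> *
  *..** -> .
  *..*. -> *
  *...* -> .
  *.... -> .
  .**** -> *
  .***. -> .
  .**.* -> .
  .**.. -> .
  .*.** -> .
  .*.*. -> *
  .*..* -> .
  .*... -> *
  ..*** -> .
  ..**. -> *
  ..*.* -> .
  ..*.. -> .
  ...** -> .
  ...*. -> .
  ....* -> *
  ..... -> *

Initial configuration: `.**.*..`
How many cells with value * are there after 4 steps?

**.**..
..**.*.
*.*.*..
.*.**..
count of *: 3

3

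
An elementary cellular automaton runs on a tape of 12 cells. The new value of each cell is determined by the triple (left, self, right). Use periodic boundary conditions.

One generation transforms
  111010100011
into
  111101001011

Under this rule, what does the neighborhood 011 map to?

At position 10 the neighborhood is 011; the next row has 1 there.

1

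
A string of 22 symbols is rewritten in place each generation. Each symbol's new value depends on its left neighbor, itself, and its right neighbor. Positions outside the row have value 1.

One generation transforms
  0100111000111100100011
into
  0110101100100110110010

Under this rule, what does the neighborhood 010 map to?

1

At position 1 the neighborhood is 010; the next row has 1 there.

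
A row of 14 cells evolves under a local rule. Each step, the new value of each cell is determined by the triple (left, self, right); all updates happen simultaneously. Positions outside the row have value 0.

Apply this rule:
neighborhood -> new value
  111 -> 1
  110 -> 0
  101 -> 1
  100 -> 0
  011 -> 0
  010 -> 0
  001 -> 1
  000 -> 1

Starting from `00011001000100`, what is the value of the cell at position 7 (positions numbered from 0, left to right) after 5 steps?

0

step 1: 11100010011001
step 2: 01001100100010
step 3: 10010001001100
step 4: 00100110010001
step 5: 11001000100110
position 7 holds 0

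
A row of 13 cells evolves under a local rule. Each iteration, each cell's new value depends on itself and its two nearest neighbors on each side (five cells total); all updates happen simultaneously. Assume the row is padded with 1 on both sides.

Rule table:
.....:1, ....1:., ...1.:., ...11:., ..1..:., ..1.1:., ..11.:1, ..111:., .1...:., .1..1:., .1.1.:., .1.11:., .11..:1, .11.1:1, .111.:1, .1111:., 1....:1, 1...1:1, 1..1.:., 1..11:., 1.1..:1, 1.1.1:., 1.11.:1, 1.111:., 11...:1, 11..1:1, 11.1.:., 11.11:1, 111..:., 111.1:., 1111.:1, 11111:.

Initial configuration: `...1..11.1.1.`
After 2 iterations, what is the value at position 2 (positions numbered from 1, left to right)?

iteration 1: 11....11.....
iteration 2: 1.11..11111..
position 2 holds .

.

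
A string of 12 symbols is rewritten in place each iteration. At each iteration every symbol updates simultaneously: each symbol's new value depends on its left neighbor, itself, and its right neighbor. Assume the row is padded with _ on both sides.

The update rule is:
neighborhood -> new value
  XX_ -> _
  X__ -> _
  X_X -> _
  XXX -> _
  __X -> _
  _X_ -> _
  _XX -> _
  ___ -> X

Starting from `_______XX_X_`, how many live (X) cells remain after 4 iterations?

5

XXXXXX______
_______XXXXX
XXXXXX______  (repeats iteration 1; period 2)
iteration 4: _______XXXXX
count of X: 5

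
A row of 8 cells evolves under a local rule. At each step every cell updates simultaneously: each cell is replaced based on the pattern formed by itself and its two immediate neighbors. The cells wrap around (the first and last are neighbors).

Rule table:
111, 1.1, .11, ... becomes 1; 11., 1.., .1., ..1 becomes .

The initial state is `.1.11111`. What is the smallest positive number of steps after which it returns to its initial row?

1.11111.
.11111.1
11111.1.
1111.1.1
111.1.11
11.1.111
1.1.1111
.1.11111

8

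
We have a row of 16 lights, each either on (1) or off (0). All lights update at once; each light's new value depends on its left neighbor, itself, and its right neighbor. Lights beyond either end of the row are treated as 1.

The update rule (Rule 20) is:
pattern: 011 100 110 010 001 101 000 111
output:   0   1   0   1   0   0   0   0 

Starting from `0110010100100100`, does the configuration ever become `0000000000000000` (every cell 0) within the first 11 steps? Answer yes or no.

no

0001010110110110
1001010000000000
0101011000000000
0101000100000000
0101100110000000
0100010001000000
0110011001100000
0001000100010000
1001100110011000
0100010001000100
0110011001100110
step 11 is 0110011001100110, still not uniform 0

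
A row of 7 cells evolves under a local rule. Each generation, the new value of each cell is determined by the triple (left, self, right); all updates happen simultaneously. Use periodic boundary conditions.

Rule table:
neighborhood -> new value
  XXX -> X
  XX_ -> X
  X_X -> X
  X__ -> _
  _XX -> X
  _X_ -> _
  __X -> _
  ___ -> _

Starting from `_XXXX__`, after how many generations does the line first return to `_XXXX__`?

1

generation 1: _XXXX__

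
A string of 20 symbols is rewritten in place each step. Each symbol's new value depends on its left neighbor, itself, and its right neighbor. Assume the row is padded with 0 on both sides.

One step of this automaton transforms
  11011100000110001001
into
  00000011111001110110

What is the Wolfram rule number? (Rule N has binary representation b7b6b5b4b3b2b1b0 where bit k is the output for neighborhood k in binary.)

19

position 4: 111 → 0  (bit 7 = 0)
position 1: 110 → 0  (bit 6 = 0)
position 2: 101 → 0  (bit 5 = 0)
position 6: 100 → 1  (bit 4 = 1)
position 0: 011 → 0  (bit 3 = 0)
position 16: 010 → 0  (bit 2 = 0)
position 10: 001 → 1  (bit 1 = 1)
position 7: 000 → 1  (bit 0 = 1)
bits b7..b0 = 00010011 = 19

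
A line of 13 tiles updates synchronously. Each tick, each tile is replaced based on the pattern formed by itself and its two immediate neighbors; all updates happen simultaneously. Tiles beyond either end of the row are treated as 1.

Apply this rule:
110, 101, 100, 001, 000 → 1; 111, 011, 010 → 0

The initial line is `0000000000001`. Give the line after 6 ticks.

1111111111110
0000000000011
1111111111100
0000000000111
1111111111000
0000000001111

0000000001111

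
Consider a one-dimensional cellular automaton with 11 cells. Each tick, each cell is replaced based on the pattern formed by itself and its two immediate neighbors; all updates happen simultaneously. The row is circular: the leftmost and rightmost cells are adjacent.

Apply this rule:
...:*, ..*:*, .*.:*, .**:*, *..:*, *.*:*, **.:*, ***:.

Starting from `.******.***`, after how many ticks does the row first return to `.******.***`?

tick 1: **....***.*
tick 2: .******.***

2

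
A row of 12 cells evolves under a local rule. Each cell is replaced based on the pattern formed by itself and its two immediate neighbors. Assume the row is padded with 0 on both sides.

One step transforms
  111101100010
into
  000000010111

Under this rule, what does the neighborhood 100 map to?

1

At position 7 the neighborhood is 100; the next row has 1 there.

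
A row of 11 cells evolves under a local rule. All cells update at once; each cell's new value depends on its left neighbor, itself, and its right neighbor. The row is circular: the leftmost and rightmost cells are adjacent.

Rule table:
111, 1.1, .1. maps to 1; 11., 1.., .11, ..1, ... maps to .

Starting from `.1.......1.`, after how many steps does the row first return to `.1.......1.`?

.1.......1.

1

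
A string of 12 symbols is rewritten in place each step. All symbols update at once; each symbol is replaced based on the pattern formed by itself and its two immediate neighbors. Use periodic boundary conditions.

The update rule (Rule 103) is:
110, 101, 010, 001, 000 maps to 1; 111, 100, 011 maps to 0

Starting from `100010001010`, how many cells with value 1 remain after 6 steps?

step 1: 101110111111
step 2: 110011000000
step 3: 010101011111
step 4: 111111100001
step 5: 000000101110
step 6: 111111110010
count of 1: 9

9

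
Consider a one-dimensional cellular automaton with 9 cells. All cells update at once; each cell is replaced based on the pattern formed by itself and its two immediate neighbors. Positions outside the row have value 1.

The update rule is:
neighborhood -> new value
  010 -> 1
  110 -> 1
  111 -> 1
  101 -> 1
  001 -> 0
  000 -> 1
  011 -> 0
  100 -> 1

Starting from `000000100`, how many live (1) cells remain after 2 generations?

generation 1: 111110110
generation 2: 111111011
count of 1: 8

8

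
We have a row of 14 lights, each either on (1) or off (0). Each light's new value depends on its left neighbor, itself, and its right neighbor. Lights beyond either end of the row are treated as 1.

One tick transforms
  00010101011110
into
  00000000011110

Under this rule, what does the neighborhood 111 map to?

At position 10 the neighborhood is 111; the next row has 1 there.

1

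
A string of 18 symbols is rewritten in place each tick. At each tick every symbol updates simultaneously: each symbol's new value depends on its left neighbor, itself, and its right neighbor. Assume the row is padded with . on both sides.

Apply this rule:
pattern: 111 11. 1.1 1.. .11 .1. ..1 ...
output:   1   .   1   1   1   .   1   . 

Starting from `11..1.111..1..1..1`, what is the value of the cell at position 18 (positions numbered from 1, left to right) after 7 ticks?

.

1.11.111.11.11.11.
.11.111.11.11.11.1
11.111.11.11.11.1.
1.111.11.11.11.1.1
.111.11.11.11.1.1.
111.11.11.11.1.1.1
11.11.11.11.1.1.1.
position 18 holds .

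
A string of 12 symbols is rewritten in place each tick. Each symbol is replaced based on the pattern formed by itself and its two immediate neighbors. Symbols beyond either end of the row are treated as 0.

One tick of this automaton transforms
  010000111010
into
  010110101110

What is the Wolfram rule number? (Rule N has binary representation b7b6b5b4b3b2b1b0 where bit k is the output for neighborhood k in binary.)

109

position 7: 111 → 0  (bit 7 = 0)
position 8: 110 → 1  (bit 6 = 1)
position 9: 101 → 1  (bit 5 = 1)
position 2: 100 → 0  (bit 4 = 0)
position 6: 011 → 1  (bit 3 = 1)
position 1: 010 → 1  (bit 2 = 1)
position 0: 001 → 0  (bit 1 = 0)
position 3: 000 → 1  (bit 0 = 1)
bits b7..b0 = 01101101 = 109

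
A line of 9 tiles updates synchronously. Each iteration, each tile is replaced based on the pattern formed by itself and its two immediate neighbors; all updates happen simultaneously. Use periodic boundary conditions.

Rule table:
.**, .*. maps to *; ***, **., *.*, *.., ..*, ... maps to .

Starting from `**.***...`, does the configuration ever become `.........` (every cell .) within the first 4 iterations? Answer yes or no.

no

iteration 1: *..*.....
iteration 2: *..*.....  (fixed point — unchanged through iteration 4)
iteration 4 is *..*....., still not uniform .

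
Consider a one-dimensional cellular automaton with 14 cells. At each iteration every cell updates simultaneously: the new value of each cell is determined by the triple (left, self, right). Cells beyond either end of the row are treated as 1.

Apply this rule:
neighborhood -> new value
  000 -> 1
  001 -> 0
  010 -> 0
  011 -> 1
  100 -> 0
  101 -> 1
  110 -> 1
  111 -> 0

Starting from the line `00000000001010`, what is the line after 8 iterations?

10000000110111

01111111100101
11000000100011
01011110001010
10110010100101
11110001000011
00010100011010
01001001011101
10000000110111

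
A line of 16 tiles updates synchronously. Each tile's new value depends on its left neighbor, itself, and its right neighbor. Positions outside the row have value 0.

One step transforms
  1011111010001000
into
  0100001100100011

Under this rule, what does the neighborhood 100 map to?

0

At position 9 the neighborhood is 100; the next row has 0 there.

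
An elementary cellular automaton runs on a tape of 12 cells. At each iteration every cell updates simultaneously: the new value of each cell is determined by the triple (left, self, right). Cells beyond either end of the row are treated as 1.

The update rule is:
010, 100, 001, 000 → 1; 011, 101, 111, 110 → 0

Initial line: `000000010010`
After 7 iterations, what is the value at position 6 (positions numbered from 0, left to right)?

1

111111111110
000000000000
111111111111
000000000000  (repeats iteration 2; period 2)
iteration 7: 111111111111
position 6 holds 1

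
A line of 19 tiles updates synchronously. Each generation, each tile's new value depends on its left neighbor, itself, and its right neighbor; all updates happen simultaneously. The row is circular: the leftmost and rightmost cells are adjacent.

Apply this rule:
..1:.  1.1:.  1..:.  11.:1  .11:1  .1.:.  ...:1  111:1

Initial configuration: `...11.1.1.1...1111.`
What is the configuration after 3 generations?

11.11.11111.1.1111.

generation 1: 11.11.......1.1111.
generation 2: 11.11.11111...1111.
generation 3: 11.11.11111.1.1111.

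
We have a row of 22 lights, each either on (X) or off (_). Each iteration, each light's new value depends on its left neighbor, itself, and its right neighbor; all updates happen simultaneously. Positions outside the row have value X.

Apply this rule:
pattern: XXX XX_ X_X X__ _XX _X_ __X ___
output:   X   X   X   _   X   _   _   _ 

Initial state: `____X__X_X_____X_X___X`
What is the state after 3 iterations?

_____________________X

iteration 1: ________X_______X____X
iteration 2: _____________________X
iteration 3: _____________________X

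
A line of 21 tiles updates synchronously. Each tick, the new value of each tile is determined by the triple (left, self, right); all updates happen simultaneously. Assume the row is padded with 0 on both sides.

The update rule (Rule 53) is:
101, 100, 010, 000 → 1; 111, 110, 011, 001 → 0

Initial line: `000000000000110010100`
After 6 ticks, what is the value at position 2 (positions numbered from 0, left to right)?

0

111111111110001011111
000000000001101100000
111111111100010011111
000000000011011000000
111111111000100111111
000000000110110000000
position 2 holds 0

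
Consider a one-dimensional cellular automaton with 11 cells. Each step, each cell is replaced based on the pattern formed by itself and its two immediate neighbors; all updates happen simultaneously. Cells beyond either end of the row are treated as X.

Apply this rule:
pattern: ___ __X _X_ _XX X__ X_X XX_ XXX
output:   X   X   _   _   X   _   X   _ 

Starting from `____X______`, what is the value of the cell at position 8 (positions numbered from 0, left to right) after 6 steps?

_

step 1: XXXX_XXXXXX
step 2: ___X_______
step 3: XXX_XXXXXXX
step 4: __X________
step 5: XX_XXXXXXXX
step 6: _X_________
position 8 holds _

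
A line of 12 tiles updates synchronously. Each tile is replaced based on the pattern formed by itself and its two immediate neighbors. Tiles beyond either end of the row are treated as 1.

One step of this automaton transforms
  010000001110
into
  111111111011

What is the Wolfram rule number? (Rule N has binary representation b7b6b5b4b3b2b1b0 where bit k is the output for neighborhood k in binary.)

127

position 9: 111 → 0  (bit 7 = 0)
position 10: 110 → 1  (bit 6 = 1)
position 0: 101 → 1  (bit 5 = 1)
position 2: 100 → 1  (bit 4 = 1)
position 8: 011 → 1  (bit 3 = 1)
position 1: 010 → 1  (bit 2 = 1)
position 7: 001 → 1  (bit 1 = 1)
position 3: 000 → 1  (bit 0 = 1)
bits b7..b0 = 01111111 = 127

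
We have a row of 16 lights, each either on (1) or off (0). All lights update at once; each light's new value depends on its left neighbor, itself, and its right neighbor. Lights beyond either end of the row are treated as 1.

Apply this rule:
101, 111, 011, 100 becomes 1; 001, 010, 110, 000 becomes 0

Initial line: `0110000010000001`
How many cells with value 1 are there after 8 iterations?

8

1101000001000001
1010100000100001
0101010000010001
1010101000001001
0101010100000101
1010101010000011
0101010101000011
1010101010100011
count of 1: 8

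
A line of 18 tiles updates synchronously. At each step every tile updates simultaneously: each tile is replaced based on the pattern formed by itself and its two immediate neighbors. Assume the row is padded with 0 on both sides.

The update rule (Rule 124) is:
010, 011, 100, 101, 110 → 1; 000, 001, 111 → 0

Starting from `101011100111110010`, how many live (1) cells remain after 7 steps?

step 1: 111110110100011011
step 2: 100011111110011111
step 3: 110010000011010001
step 4: 111011000011111001
step 5: 101111100010001101
step 6: 111000110011001111
step 7: 101100111011101001
count of 1: 11

11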